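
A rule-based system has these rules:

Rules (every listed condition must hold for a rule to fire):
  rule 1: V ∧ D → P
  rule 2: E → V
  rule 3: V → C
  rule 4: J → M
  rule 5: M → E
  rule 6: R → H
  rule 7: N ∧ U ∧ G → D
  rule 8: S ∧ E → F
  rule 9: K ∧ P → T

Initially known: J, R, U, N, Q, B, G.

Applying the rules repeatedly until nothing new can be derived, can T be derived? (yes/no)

no

[1] rule 4 [J → M]; rule 6 [R → H]; rule 7 [N ∧ U ∧ G → D]. ⇒ new: M, H, D.
[2] rule 5 [M → E]. ⇒ new: E.
[3] rule 2 [E → V]. ⇒ new: V.
[4] rule 1 [V ∧ D → P]; rule 3 [V → C]. ⇒ new: P, C.
Fixed point reached. T is concluded only by rule 9; rule 9 needs K (never derived).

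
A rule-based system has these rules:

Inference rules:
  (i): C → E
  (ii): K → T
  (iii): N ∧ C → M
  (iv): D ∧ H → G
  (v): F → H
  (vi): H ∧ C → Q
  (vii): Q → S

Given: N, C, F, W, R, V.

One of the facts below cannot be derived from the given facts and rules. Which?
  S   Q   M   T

Round 1 fires (i), (iii), (v), giving E, M, H.
Round 2 fires (vi), giving Q.
Round 3 fires (vii), giving S.
Derived: Q (round 2), S (round 3), M (round 1). T never appears in any round.

T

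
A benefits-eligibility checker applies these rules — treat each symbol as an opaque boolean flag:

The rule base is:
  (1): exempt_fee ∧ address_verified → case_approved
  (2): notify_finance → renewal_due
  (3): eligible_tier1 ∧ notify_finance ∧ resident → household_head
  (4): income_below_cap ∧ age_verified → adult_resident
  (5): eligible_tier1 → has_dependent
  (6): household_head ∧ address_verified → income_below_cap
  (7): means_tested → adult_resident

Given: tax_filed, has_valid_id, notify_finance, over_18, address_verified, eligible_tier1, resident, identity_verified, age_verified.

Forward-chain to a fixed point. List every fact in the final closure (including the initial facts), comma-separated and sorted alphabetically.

address_verified, adult_resident, age_verified, eligible_tier1, has_dependent, has_valid_id, household_head, identity_verified, income_below_cap, notify_finance, over_18, renewal_due, resident, tax_filed

Round 1 — (2), (3), (5), derive renewal_due, household_head, has_dependent.
Round 2 — (6), derive income_below_cap.
Round 3 — (4), derive adult_resident.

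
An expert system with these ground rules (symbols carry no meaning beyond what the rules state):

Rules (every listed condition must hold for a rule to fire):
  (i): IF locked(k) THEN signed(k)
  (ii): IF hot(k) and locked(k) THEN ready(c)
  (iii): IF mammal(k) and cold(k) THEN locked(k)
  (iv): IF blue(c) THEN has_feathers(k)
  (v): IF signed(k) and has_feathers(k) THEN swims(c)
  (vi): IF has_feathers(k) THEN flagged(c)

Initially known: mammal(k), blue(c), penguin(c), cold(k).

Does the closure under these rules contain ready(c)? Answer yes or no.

Round 1: (iii) [IF mammal(k) and cold(k) THEN locked(k)]; (iv) [IF blue(c) THEN has_feathers(k)]. Adds locked(k), has_feathers(k).
Round 2: (i) [IF locked(k) THEN signed(k)]; (vi) [IF has_feathers(k) THEN flagged(c)]. Adds signed(k), flagged(c).
Round 3: (v) [IF signed(k) and has_feathers(k) THEN swims(c)]. Adds swims(c).
Fixed point reached. ready(c) is concluded only by (ii); (ii) needs hot(k) (never derived).

no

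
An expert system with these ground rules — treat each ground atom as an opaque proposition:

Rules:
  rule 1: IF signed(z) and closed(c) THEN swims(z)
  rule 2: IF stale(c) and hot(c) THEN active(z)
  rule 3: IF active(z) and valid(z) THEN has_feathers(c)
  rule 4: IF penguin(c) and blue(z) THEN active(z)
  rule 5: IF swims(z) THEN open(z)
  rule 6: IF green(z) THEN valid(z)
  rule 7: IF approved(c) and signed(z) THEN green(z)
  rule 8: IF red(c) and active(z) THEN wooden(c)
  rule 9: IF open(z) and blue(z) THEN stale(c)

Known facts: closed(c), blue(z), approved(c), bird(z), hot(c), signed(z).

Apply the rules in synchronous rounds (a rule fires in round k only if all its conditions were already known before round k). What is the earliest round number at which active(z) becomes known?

4

[1] rule 1 [IF signed(z) and closed(c) THEN swims(z)]; rule 7 [IF approved(c) and signed(z) THEN green(z)]. ⇒ new: swims(z), green(z).
[2] rule 5 [IF swims(z) THEN open(z)]; rule 6 [IF green(z) THEN valid(z)]. ⇒ new: open(z), valid(z).
[3] rule 9 [IF open(z) and blue(z) THEN stale(c)]. ⇒ new: stale(c).
[4] rule 2 [IF stale(c) and hot(c) THEN active(z)]. ⇒ new: active(z).
active(z) first appears in round 4.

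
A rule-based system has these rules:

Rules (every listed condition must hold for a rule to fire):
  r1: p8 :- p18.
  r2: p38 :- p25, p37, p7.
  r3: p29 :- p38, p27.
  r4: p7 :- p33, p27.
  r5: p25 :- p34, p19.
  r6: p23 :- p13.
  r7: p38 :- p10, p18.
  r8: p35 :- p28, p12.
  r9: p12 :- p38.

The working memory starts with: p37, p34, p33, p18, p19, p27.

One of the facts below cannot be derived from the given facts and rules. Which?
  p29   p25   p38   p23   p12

Round 1: r1 [p8 :- p18.]; r4 [p7 :- p33, p27.]; r5 [p25 :- p34, p19.]. New: p8, p7, p25.
Round 2: r2 [p38 :- p25, p37, p7.]. New: p38.
Round 3: r3 [p29 :- p38, p27.]; r9 [p12 :- p38.]. New: p29, p12.
Derived: p29 (round 3), p25 (round 1), p38 (round 2), p12 (round 3). p23 never appears in any round.

p23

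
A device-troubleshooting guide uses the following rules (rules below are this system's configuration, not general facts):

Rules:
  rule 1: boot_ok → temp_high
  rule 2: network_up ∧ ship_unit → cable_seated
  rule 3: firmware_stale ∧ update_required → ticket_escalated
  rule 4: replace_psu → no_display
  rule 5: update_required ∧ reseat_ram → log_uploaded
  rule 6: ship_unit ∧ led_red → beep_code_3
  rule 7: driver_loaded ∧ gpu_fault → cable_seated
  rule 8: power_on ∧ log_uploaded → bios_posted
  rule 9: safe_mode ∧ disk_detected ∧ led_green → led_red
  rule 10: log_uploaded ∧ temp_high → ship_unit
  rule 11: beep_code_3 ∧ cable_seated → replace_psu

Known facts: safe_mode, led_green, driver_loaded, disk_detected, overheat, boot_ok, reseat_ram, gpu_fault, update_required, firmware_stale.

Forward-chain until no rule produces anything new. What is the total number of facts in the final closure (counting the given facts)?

Round 1: rule 1 [boot_ok → temp_high]; rule 3 [firmware_stale ∧ update_required → ticket_escalated]; rule 5 [update_required ∧ reseat_ram → log_uploaded]; rule 7 [driver_loaded ∧ gpu_fault → cable_seated]; rule 9 [safe_mode ∧ disk_detected ∧ led_green → led_red]. New: temp_high, ticket_escalated, log_uploaded, cable_seated, led_red.
Round 2: rule 10 [log_uploaded ∧ temp_high → ship_unit]. New: ship_unit.
Round 3: rule 6 [ship_unit ∧ led_red → beep_code_3]. New: beep_code_3.
Round 4: rule 11 [beep_code_3 ∧ cable_seated → replace_psu]. New: replace_psu.
Round 5: rule 4 [replace_psu → no_display]. New: no_display.
Closure: {beep_code_3, boot_ok, cable_seated, disk_detected, driver_loaded, firmware_stale, gpu_fault, led_green, led_red, log_uploaded, no_display, overheat, replace_psu, reseat_ram, safe_mode, ship_unit, temp_high, ticket_escalated, update_required} — 19 facts.

19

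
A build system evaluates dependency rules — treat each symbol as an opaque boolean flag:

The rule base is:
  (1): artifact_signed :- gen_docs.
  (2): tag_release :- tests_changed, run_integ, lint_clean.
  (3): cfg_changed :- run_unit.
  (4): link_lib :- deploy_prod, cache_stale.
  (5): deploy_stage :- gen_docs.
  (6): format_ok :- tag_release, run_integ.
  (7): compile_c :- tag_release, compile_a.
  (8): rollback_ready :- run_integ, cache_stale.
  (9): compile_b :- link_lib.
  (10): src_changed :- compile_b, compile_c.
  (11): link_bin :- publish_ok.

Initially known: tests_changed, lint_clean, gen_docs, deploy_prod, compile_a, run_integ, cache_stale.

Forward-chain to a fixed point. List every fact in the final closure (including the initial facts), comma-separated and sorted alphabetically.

Round 1: (1) [artifact_signed :- gen_docs.]; (2) [tag_release :- tests_changed, run_integ, lint_clean.]; (4) [link_lib :- deploy_prod, cache_stale.]; (5) [deploy_stage :- gen_docs.]; (8) [rollback_ready :- run_integ, cache_stale.]. Adds artifact_signed, tag_release, link_lib, deploy_stage, rollback_ready.
Round 2: (6) [format_ok :- tag_release, run_integ.]; (7) [compile_c :- tag_release, compile_a.]; (9) [compile_b :- link_lib.]. Adds format_ok, compile_c, compile_b.
Round 3: (10) [src_changed :- compile_b, compile_c.]. Adds src_changed.

artifact_signed, cache_stale, compile_a, compile_b, compile_c, deploy_prod, deploy_stage, format_ok, gen_docs, link_lib, lint_clean, rollback_ready, run_integ, src_changed, tag_release, tests_changed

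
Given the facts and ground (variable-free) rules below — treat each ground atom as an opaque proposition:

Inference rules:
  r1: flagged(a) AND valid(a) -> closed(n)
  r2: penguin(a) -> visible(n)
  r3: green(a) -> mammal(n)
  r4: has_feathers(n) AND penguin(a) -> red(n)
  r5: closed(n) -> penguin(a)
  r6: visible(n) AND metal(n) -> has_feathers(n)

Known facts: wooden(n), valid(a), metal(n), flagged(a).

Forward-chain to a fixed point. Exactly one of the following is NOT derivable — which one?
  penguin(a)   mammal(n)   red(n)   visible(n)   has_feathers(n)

mammal(n)

[1] r1 [flagged(a) AND valid(a) -> closed(n)]. ⇒ new: closed(n).
[2] r5 [closed(n) -> penguin(a)]. ⇒ new: penguin(a).
[3] r2 [penguin(a) -> visible(n)]. ⇒ new: visible(n).
[4] r6 [visible(n) AND metal(n) -> has_feathers(n)]. ⇒ new: has_feathers(n).
[5] r4 [has_feathers(n) AND penguin(a) -> red(n)]. ⇒ new: red(n).
Derived: penguin(a) (round 2), has_feathers(n) (round 4), visible(n) (round 3), red(n) (round 5). mammal(n) never appears in any round.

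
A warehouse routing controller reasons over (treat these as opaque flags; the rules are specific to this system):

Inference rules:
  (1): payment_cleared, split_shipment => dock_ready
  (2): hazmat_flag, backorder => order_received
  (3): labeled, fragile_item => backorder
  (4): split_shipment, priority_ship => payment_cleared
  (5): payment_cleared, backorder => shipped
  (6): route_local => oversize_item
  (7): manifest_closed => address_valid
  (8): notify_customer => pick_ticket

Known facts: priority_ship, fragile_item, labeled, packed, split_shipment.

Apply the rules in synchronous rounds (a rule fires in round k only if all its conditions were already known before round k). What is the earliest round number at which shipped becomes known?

Round 1: (3) [labeled, fragile_item => backorder]; (4) [split_shipment, priority_ship => payment_cleared]. Adds backorder, payment_cleared.
Round 2: (1) [payment_cleared, split_shipment => dock_ready]; (5) [payment_cleared, backorder => shipped]. Adds dock_ready, shipped.
shipped first appears in round 2.

2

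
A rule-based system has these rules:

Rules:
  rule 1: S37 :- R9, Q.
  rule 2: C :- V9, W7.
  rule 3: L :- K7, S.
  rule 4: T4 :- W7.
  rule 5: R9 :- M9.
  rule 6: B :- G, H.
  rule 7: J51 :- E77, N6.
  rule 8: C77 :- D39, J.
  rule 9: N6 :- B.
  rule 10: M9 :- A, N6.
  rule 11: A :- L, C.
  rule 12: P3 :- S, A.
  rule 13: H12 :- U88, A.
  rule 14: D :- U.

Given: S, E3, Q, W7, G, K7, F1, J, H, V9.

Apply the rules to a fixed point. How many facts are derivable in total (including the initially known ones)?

Round 1 fires rule 2, rule 3, rule 4, rule 6, giving C, L, T4, B.
Round 2 fires rule 9, rule 11, giving N6, A.
Round 3 fires rule 10, rule 12, giving M9, P3.
Round 4 fires rule 5, giving R9.
Round 5 fires rule 1, giving S37.
Closure: {A, B, C, E3, F1, G, H, J, K7, L, M9, N6, P3, Q, R9, S, S37, T4, V9, W7} — 20 facts.

20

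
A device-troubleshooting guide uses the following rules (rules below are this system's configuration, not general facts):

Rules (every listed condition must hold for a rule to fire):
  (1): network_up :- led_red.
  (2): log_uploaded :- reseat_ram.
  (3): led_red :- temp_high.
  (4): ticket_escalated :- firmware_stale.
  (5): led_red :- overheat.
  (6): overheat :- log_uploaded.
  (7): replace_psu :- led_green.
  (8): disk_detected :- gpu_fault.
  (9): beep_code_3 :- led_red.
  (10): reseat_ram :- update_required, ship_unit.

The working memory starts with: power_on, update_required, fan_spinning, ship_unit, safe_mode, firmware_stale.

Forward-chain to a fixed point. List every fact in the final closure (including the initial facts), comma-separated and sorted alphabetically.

Round 1: (4) [ticket_escalated :- firmware_stale.]; (10) [reseat_ram :- update_required, ship_unit.]. Adds ticket_escalated, reseat_ram.
Round 2: (2) [log_uploaded :- reseat_ram.]. Adds log_uploaded.
Round 3: (6) [overheat :- log_uploaded.]. Adds overheat.
Round 4: (5) [led_red :- overheat.]. Adds led_red.
Round 5: (1) [network_up :- led_red.]; (9) [beep_code_3 :- led_red.]. Adds network_up, beep_code_3.

beep_code_3, fan_spinning, firmware_stale, led_red, log_uploaded, network_up, overheat, power_on, reseat_ram, safe_mode, ship_unit, ticket_escalated, update_required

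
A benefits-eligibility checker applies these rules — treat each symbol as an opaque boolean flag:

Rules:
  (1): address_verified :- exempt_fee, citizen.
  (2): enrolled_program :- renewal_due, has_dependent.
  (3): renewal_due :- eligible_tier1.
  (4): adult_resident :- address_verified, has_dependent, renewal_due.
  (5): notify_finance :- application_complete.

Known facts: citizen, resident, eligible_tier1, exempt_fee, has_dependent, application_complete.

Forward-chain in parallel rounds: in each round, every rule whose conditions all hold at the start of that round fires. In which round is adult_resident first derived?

[1] (1) [address_verified :- exempt_fee, citizen.]; (3) [renewal_due :- eligible_tier1.]; (5) [notify_finance :- application_complete.]. ⇒ new: address_verified, renewal_due, notify_finance.
[2] (2) [enrolled_program :- renewal_due, has_dependent.]; (4) [adult_resident :- address_verified, has_dependent, renewal_due.]. ⇒ new: enrolled_program, adult_resident.
adult_resident first appears in round 2.

2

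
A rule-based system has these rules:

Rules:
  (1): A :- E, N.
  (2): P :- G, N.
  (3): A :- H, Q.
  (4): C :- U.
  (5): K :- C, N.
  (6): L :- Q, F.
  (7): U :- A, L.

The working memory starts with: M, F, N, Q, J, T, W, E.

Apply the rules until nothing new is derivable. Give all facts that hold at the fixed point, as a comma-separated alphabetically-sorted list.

A, C, E, F, J, K, L, M, N, Q, T, U, W

Round 1: (1) [A :- E, N.]; (6) [L :- Q, F.]. New: A, L.
Round 2: (7) [U :- A, L.]. New: U.
Round 3: (4) [C :- U.]. New: C.
Round 4: (5) [K :- C, N.]. New: K.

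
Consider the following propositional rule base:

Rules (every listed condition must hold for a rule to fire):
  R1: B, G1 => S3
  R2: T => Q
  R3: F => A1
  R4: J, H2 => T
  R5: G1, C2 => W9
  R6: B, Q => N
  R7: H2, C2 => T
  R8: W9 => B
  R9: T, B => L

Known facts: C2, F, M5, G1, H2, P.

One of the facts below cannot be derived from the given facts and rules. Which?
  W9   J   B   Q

[1] R3 [F => A1]; R5 [G1, C2 => W9]; R7 [H2, C2 => T]. ⇒ new: A1, W9, T.
[2] R2 [T => Q]; R8 [W9 => B]. ⇒ new: Q, B.
[3] R1 [B, G1 => S3]; R6 [B, Q => N]; R9 [T, B => L]. ⇒ new: S3, N, L.
Derived: Q (round 2), W9 (round 1), B (round 2). J never appears in any round.

J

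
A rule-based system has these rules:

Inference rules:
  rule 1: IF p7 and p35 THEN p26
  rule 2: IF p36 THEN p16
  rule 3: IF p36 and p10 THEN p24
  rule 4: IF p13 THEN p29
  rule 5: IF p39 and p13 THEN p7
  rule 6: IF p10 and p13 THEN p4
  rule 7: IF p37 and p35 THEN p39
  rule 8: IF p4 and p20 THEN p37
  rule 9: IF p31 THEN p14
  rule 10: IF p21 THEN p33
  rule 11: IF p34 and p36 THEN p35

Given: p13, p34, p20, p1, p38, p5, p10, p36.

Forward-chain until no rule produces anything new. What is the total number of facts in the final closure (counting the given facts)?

17

[1] rule 2 [IF p36 THEN p16]; rule 3 [IF p36 and p10 THEN p24]; rule 4 [IF p13 THEN p29]; rule 6 [IF p10 and p13 THEN p4]; rule 11 [IF p34 and p36 THEN p35]. ⇒ new: p16, p24, p29, p4, p35.
[2] rule 8 [IF p4 and p20 THEN p37]. ⇒ new: p37.
[3] rule 7 [IF p37 and p35 THEN p39]. ⇒ new: p39.
[4] rule 5 [IF p39 and p13 THEN p7]. ⇒ new: p7.
[5] rule 1 [IF p7 and p35 THEN p26]. ⇒ new: p26.
Closure: {p1, p10, p13, p16, p20, p24, p26, p29, p34, p35, p36, p37, p38, p39, p4, p5, p7} — 17 facts.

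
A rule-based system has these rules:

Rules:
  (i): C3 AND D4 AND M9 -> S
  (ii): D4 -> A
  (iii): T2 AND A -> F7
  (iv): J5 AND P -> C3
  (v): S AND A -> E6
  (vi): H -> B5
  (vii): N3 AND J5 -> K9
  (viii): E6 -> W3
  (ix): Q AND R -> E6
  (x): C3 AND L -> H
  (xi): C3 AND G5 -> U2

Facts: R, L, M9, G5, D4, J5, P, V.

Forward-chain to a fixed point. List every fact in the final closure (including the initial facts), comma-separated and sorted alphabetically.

Round 1: (ii) [D4 -> A]; (iv) [J5 AND P -> C3]. Adds A, C3.
Round 2: (i) [C3 AND D4 AND M9 -> S]; (x) [C3 AND L -> H]; (xi) [C3 AND G5 -> U2]. Adds S, H, U2.
Round 3: (v) [S AND A -> E6]; (vi) [H -> B5]. Adds E6, B5.
Round 4: (viii) [E6 -> W3]. Adds W3.

A, B5, C3, D4, E6, G5, H, J5, L, M9, P, R, S, U2, V, W3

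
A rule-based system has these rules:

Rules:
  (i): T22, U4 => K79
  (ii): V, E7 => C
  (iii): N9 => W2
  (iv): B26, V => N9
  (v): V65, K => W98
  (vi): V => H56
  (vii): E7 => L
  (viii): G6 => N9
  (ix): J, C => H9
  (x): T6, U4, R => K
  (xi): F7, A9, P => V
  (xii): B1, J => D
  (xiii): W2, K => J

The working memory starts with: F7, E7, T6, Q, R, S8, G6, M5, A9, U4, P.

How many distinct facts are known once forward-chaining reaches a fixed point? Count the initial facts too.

20

Round 1: (vii) [E7 => L]; (viii) [G6 => N9]; (x) [T6, U4, R => K]; (xi) [F7, A9, P => V]. New: L, N9, K, V.
Round 2: (ii) [V, E7 => C]; (iii) [N9 => W2]; (vi) [V => H56]. New: C, W2, H56.
Round 3: (xiii) [W2, K => J]. New: J.
Round 4: (ix) [J, C => H9]. New: H9.
Closure: {A9, C, E7, F7, G6, H56, H9, J, K, L, M5, N9, P, Q, R, S8, T6, U4, V, W2} — 20 facts.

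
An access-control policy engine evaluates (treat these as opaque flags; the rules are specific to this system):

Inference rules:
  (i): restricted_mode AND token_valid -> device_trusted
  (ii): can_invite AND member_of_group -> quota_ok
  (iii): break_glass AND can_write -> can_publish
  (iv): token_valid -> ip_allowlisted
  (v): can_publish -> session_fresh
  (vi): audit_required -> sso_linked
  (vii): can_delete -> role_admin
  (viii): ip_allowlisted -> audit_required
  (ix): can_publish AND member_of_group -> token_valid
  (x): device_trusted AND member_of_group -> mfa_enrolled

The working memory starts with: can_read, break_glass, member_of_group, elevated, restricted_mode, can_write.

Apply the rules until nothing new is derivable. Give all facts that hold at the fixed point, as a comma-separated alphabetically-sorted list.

Round 1: (iii) [break_glass AND can_write -> can_publish]. Adds can_publish.
Round 2: (v) [can_publish -> session_fresh]; (ix) [can_publish AND member_of_group -> token_valid]. Adds session_fresh, token_valid.
Round 3: (i) [restricted_mode AND token_valid -> device_trusted]; (iv) [token_valid -> ip_allowlisted]. Adds device_trusted, ip_allowlisted.
Round 4: (viii) [ip_allowlisted -> audit_required]; (x) [device_trusted AND member_of_group -> mfa_enrolled]. Adds audit_required, mfa_enrolled.
Round 5: (vi) [audit_required -> sso_linked]. Adds sso_linked.

audit_required, break_glass, can_publish, can_read, can_write, device_trusted, elevated, ip_allowlisted, member_of_group, mfa_enrolled, restricted_mode, session_fresh, sso_linked, token_valid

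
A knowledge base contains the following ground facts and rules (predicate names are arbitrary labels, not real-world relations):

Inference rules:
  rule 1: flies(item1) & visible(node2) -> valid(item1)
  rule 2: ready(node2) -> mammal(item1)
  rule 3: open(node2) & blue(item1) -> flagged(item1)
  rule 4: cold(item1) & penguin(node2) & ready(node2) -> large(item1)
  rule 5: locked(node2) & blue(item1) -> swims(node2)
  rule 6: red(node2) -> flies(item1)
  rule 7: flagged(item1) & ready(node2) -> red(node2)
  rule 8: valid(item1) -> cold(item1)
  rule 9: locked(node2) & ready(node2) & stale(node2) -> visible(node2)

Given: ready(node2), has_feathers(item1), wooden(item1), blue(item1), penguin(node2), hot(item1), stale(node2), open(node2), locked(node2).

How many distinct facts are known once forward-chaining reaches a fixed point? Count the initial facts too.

18

Round 1: rule 2 [ready(node2) -> mammal(item1)]; rule 3 [open(node2) & blue(item1) -> flagged(item1)]; rule 5 [locked(node2) & blue(item1) -> swims(node2)]; rule 9 [locked(node2) & ready(node2) & stale(node2) -> visible(node2)]. New: mammal(item1), flagged(item1), swims(node2), visible(node2).
Round 2: rule 7 [flagged(item1) & ready(node2) -> red(node2)]. New: red(node2).
Round 3: rule 6 [red(node2) -> flies(item1)]. New: flies(item1).
Round 4: rule 1 [flies(item1) & visible(node2) -> valid(item1)]. New: valid(item1).
Round 5: rule 8 [valid(item1) -> cold(item1)]. New: cold(item1).
Round 6: rule 4 [cold(item1) & penguin(node2) & ready(node2) -> large(item1)]. New: large(item1).
Closure: {blue(item1), cold(item1), flagged(item1), flies(item1), has_feathers(item1), hot(item1), large(item1), locked(node2), mammal(item1), open(node2), penguin(node2), ready(node2), red(node2), stale(node2), swims(node2), valid(item1), visible(node2), wooden(item1)} — 18 facts.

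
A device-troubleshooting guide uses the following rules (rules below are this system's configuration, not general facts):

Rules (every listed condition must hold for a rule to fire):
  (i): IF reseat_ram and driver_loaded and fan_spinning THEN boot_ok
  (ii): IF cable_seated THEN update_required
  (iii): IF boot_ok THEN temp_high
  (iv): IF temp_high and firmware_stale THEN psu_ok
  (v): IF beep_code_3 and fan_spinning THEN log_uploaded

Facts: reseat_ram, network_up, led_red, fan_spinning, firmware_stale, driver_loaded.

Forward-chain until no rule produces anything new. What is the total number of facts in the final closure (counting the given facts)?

9

Round 1 fires (i), giving boot_ok.
Round 2 fires (iii), giving temp_high.
Round 3 fires (iv), giving psu_ok.
Closure: {boot_ok, driver_loaded, fan_spinning, firmware_stale, led_red, network_up, psu_ok, reseat_ram, temp_high} — 9 facts.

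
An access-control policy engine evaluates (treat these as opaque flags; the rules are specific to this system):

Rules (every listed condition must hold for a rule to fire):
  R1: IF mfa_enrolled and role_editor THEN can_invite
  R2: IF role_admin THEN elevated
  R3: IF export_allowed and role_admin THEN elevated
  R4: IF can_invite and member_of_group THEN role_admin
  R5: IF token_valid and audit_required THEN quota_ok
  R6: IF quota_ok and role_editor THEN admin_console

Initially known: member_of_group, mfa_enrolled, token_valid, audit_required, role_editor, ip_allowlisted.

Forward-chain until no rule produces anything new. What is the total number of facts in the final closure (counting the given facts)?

Round 1 fires R1, R5, giving can_invite, quota_ok.
Round 2 fires R4, R6, giving role_admin, admin_console.
Round 3 fires R2, giving elevated.
Closure: {admin_console, audit_required, can_invite, elevated, ip_allowlisted, member_of_group, mfa_enrolled, quota_ok, role_admin, role_editor, token_valid} — 11 facts.

11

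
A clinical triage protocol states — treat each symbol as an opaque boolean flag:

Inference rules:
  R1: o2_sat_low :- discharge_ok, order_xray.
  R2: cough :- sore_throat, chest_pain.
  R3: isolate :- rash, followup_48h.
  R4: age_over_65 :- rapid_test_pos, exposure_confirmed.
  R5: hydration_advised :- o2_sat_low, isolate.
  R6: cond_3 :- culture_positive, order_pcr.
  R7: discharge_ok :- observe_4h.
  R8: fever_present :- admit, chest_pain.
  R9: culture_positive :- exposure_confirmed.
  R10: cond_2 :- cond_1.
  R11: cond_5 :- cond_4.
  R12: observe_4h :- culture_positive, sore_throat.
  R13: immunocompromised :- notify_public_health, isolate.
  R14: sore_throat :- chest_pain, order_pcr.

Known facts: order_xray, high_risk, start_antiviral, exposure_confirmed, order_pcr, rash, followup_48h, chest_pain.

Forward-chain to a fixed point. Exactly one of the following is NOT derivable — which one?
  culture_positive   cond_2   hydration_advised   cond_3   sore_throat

cond_2

Round 1 fires R3, R9, R14, giving isolate, culture_positive, sore_throat.
Round 2 fires R2, R6, R12, giving cough, cond_3, observe_4h.
Round 3 fires R7, giving discharge_ok.
Round 4 fires R1, giving o2_sat_low.
Round 5 fires R5, giving hydration_advised.
Derived: sore_throat (round 1), hydration_advised (round 5), culture_positive (round 1), cond_3 (round 2). cond_2 never appears in any round.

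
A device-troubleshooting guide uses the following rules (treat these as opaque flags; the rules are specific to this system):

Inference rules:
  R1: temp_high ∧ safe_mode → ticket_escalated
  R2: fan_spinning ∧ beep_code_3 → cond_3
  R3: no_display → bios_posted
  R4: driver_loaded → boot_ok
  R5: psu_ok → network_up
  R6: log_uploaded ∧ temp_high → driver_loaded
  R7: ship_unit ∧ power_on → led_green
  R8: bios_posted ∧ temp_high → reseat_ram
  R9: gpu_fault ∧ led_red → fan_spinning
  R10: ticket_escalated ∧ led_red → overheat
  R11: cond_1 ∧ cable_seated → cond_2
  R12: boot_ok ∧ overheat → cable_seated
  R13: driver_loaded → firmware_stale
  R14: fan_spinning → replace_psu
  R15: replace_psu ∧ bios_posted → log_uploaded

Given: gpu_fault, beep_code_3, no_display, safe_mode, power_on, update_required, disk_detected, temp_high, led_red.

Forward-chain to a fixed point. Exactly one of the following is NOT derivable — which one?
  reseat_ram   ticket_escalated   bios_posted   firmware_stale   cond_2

Round 1: R1 [temp_high ∧ safe_mode → ticket_escalated]; R3 [no_display → bios_posted]; R9 [gpu_fault ∧ led_red → fan_spinning]. New: ticket_escalated, bios_posted, fan_spinning.
Round 2: R2 [fan_spinning ∧ beep_code_3 → cond_3]; R8 [bios_posted ∧ temp_high → reseat_ram]; R10 [ticket_escalated ∧ led_red → overheat]; R14 [fan_spinning → replace_psu]. New: cond_3, reseat_ram, overheat, replace_psu.
Round 3: R15 [replace_psu ∧ bios_posted → log_uploaded]. New: log_uploaded.
Round 4: R6 [log_uploaded ∧ temp_high → driver_loaded]. New: driver_loaded.
Round 5: R4 [driver_loaded → boot_ok]; R13 [driver_loaded → firmware_stale]. New: boot_ok, firmware_stale.
Round 6: R12 [boot_ok ∧ overheat → cable_seated]. New: cable_seated.
Derived: firmware_stale (round 5), ticket_escalated (round 1), bios_posted (round 1), reseat_ram (round 2). cond_2 never appears in any round.

cond_2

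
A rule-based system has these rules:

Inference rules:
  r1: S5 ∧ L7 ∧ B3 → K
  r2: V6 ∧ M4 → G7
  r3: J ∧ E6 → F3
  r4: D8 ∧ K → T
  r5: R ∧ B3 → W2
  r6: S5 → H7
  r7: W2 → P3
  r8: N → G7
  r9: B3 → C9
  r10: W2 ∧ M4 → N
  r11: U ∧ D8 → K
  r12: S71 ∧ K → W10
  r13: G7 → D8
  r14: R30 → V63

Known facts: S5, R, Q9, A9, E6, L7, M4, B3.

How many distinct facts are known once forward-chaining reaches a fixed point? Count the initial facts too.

Round 1: r1 [S5 ∧ L7 ∧ B3 → K]; r5 [R ∧ B3 → W2]; r6 [S5 → H7]; r9 [B3 → C9]. New: K, W2, H7, C9.
Round 2: r7 [W2 → P3]; r10 [W2 ∧ M4 → N]. New: P3, N.
Round 3: r8 [N → G7]. New: G7.
Round 4: r13 [G7 → D8]. New: D8.
Round 5: r4 [D8 ∧ K → T]. New: T.
Closure: {A9, B3, C9, D8, E6, G7, H7, K, L7, M4, N, P3, Q9, R, S5, T, W2} — 17 facts.

17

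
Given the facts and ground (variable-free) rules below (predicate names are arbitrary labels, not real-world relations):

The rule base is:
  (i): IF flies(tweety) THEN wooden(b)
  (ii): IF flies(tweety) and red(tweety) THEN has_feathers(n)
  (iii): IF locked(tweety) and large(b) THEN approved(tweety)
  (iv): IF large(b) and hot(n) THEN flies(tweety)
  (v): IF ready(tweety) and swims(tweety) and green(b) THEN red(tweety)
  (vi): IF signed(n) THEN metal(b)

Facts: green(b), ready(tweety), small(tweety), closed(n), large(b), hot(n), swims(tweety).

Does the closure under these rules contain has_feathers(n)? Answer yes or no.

yes

Round 1: (iv) [IF large(b) and hot(n) THEN flies(tweety)]; (v) [IF ready(tweety) and swims(tweety) and green(b) THEN red(tweety)]. Adds flies(tweety), red(tweety).
Round 2: (i) [IF flies(tweety) THEN wooden(b)]; (ii) [IF flies(tweety) and red(tweety) THEN has_feathers(n)]. Adds wooden(b), has_feathers(n).
has_feathers(n) appears in round 2, so it is derivable.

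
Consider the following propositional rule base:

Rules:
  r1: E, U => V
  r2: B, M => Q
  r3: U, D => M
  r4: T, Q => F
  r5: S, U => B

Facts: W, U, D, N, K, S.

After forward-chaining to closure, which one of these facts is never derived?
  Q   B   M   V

[1] r3 [U, D => M]; r5 [S, U => B]. ⇒ new: M, B.
[2] r2 [B, M => Q]. ⇒ new: Q.
Derived: Q (round 2), M (round 1), B (round 1). V never appears in any round.

V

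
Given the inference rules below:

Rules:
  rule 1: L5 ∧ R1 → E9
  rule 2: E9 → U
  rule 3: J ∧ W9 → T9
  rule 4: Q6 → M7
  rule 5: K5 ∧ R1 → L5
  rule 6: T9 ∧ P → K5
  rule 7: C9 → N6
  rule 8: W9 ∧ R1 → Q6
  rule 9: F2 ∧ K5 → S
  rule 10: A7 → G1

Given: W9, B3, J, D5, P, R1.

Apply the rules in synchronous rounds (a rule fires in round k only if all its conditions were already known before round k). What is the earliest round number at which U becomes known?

5

[1] rule 3 [J ∧ W9 → T9]; rule 8 [W9 ∧ R1 → Q6]. ⇒ new: T9, Q6.
[2] rule 4 [Q6 → M7]; rule 6 [T9 ∧ P → K5]. ⇒ new: M7, K5.
[3] rule 5 [K5 ∧ R1 → L5]. ⇒ new: L5.
[4] rule 1 [L5 ∧ R1 → E9]. ⇒ new: E9.
[5] rule 2 [E9 → U]. ⇒ new: U.
U first appears in round 5.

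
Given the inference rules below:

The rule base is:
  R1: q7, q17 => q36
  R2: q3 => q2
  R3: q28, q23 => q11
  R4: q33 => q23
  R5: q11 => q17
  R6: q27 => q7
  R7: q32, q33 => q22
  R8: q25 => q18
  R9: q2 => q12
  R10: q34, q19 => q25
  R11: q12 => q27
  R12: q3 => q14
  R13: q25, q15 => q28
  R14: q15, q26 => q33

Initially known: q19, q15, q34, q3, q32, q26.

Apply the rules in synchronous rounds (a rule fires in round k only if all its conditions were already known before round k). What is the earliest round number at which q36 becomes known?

5

Round 1 — R2, R10, R12, R14, derive q2, q25, q14, q33.
Round 2 — R4, R7, R8, R9, R13, derive q23, q22, q18, q12, q28.
Round 3 — R3, R11, derive q11, q27.
Round 4 — R5, R6, derive q17, q7.
Round 5 — R1, derive q36.
q36 first appears in round 5.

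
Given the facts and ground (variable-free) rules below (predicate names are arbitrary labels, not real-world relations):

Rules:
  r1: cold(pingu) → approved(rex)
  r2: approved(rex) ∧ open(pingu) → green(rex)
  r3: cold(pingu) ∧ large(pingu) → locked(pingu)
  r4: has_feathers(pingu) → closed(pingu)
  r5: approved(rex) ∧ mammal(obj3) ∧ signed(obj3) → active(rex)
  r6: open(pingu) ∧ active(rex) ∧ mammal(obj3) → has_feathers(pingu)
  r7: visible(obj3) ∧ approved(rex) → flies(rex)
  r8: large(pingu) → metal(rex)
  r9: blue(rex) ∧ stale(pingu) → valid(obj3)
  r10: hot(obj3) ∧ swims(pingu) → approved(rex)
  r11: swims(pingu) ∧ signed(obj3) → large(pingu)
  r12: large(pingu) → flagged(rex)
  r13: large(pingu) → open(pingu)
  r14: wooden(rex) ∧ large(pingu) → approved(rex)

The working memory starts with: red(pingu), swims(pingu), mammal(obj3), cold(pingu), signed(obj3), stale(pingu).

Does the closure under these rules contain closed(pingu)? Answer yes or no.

Round 1 fires r1, r11, giving approved(rex), large(pingu).
Round 2 fires r3, r5, r8, r12, r13, giving locked(pingu), active(rex), metal(rex), flagged(rex), open(pingu).
Round 3 fires r2, r6, giving green(rex), has_feathers(pingu).
Round 4 fires r4, giving closed(pingu).
closed(pingu) appears in round 4, so it is derivable.

yes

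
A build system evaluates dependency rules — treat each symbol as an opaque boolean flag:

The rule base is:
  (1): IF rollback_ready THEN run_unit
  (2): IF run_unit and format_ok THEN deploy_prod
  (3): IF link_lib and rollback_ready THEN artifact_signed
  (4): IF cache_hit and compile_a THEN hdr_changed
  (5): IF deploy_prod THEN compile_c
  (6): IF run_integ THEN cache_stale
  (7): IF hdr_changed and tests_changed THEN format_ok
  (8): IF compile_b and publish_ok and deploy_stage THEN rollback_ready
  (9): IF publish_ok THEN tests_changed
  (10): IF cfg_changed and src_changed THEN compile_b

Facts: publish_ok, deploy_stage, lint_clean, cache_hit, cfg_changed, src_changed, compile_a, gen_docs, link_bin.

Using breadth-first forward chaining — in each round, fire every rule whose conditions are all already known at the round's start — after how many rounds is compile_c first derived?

5

Round 1 fires (4), (9), (10), giving hdr_changed, tests_changed, compile_b.
Round 2 fires (7), (8), giving format_ok, rollback_ready.
Round 3 fires (1), giving run_unit.
Round 4 fires (2), giving deploy_prod.
Round 5 fires (5), giving compile_c.
compile_c first appears in round 5.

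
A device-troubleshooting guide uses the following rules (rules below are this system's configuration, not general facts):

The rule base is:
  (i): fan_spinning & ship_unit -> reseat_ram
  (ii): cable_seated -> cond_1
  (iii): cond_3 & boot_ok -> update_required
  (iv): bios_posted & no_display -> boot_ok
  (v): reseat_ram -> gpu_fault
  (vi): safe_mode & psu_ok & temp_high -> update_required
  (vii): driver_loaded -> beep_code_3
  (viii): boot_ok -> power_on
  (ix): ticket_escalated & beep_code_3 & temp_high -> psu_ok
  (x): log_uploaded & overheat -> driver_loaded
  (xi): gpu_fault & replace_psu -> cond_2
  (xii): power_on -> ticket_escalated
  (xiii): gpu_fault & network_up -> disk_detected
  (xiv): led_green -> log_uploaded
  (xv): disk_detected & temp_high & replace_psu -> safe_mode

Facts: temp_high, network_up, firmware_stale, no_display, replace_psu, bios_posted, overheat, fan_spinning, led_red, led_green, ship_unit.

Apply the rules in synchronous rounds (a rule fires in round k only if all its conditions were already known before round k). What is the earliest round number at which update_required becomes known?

Round 1: (i) [fan_spinning & ship_unit -> reseat_ram]; (iv) [bios_posted & no_display -> boot_ok]; (xiv) [led_green -> log_uploaded]. Adds reseat_ram, boot_ok, log_uploaded.
Round 2: (v) [reseat_ram -> gpu_fault]; (viii) [boot_ok -> power_on]; (x) [log_uploaded & overheat -> driver_loaded]. Adds gpu_fault, power_on, driver_loaded.
Round 3: (vii) [driver_loaded -> beep_code_3]; (xi) [gpu_fault & replace_psu -> cond_2]; (xii) [power_on -> ticket_escalated]; (xiii) [gpu_fault & network_up -> disk_detected]. Adds beep_code_3, cond_2, ticket_escalated, disk_detected.
Round 4: (ix) [ticket_escalated & beep_code_3 & temp_high -> psu_ok]; (xv) [disk_detected & temp_high & replace_psu -> safe_mode]. Adds psu_ok, safe_mode.
Round 5: (vi) [safe_mode & psu_ok & temp_high -> update_required]. Adds update_required.
update_required first appears in round 5.

5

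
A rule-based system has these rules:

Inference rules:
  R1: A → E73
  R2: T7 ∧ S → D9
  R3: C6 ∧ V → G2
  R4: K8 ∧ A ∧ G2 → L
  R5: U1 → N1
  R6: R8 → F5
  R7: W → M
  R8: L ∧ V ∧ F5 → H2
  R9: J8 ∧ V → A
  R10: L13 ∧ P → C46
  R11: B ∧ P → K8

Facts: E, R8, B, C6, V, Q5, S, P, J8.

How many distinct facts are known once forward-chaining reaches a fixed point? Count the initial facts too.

16

[1] R3 [C6 ∧ V → G2]; R6 [R8 → F5]; R9 [J8 ∧ V → A]; R11 [B ∧ P → K8]. ⇒ new: G2, F5, A, K8.
[2] R1 [A → E73]; R4 [K8 ∧ A ∧ G2 → L]. ⇒ new: E73, L.
[3] R8 [L ∧ V ∧ F5 → H2]. ⇒ new: H2.
Closure: {A, B, C6, E, E73, F5, G2, H2, J8, K8, L, P, Q5, R8, S, V} — 16 facts.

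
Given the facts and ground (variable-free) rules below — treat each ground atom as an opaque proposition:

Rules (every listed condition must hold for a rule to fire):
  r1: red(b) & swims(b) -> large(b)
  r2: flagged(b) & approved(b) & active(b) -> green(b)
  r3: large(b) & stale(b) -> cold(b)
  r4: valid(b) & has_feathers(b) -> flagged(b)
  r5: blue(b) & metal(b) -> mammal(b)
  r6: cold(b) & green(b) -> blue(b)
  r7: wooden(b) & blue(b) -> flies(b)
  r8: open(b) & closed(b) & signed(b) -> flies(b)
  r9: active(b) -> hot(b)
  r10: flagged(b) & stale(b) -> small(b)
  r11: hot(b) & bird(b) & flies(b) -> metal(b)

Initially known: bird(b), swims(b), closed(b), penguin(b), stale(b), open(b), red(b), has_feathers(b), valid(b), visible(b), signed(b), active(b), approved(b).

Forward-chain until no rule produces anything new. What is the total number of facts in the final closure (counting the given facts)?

Round 1 — r1, r4, r8, r9, derive large(b), flagged(b), flies(b), hot(b).
Round 2 — r2, r3, r10, r11, derive green(b), cold(b), small(b), metal(b).
Round 3 — r6, derive blue(b).
Round 4 — r5, derive mammal(b).
Closure: {active(b), approved(b), bird(b), blue(b), closed(b), cold(b), flagged(b), flies(b), green(b), has_feathers(b), hot(b), large(b), mammal(b), metal(b), open(b), penguin(b), red(b), signed(b), small(b), stale(b), swims(b), valid(b), visible(b)} — 23 facts.

23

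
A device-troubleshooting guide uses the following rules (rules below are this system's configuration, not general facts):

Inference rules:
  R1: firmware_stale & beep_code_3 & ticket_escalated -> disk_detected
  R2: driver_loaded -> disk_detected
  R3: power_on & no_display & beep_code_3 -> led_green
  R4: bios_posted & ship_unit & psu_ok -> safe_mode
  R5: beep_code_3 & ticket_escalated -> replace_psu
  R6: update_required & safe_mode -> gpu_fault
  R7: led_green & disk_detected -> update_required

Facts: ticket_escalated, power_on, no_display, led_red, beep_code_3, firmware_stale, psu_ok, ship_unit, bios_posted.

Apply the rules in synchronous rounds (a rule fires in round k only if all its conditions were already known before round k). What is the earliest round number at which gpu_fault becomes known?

Round 1 fires R1, R3, R4, R5, giving disk_detected, led_green, safe_mode, replace_psu.
Round 2 fires R7, giving update_required.
Round 3 fires R6, giving gpu_fault.
gpu_fault first appears in round 3.

3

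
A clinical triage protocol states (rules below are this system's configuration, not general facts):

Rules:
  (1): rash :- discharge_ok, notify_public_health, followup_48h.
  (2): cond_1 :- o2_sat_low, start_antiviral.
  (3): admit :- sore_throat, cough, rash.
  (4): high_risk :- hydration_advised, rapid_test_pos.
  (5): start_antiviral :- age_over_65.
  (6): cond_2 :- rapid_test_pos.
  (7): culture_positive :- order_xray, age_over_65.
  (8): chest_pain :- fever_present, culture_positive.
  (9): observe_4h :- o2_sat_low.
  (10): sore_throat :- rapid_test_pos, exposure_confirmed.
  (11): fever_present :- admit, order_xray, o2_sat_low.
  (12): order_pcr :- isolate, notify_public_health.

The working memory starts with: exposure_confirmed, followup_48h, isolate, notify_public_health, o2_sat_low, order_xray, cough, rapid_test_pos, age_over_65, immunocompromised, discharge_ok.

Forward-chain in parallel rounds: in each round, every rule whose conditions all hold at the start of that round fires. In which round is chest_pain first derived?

4

Round 1: (1) [rash :- discharge_ok, notify_public_health, followup_48h.]; (5) [start_antiviral :- age_over_65.]; (6) [cond_2 :- rapid_test_pos.]; (7) [culture_positive :- order_xray, age_over_65.]; (9) [observe_4h :- o2_sat_low.]; (10) [sore_throat :- rapid_test_pos, exposure_confirmed.]; (12) [order_pcr :- isolate, notify_public_health.]. New: rash, start_antiviral, cond_2, culture_positive, observe_4h, sore_throat, order_pcr.
Round 2: (2) [cond_1 :- o2_sat_low, start_antiviral.]; (3) [admit :- sore_throat, cough, rash.]. New: cond_1, admit.
Round 3: (11) [fever_present :- admit, order_xray, o2_sat_low.]. New: fever_present.
Round 4: (8) [chest_pain :- fever_present, culture_positive.]. New: chest_pain.
chest_pain first appears in round 4.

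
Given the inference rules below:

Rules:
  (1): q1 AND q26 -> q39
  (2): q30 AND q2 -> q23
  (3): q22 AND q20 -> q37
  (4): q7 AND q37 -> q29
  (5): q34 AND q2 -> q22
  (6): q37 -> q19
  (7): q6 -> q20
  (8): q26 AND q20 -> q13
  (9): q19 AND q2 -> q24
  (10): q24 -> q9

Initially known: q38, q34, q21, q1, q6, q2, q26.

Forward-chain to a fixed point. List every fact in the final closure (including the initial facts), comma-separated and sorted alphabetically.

q1, q13, q19, q2, q20, q21, q22, q24, q26, q34, q37, q38, q39, q6, q9

[1] (1) [q1 AND q26 -> q39]; (5) [q34 AND q2 -> q22]; (7) [q6 -> q20]. ⇒ new: q39, q22, q20.
[2] (3) [q22 AND q20 -> q37]; (8) [q26 AND q20 -> q13]. ⇒ new: q37, q13.
[3] (6) [q37 -> q19]. ⇒ new: q19.
[4] (9) [q19 AND q2 -> q24]. ⇒ new: q24.
[5] (10) [q24 -> q9]. ⇒ new: q9.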